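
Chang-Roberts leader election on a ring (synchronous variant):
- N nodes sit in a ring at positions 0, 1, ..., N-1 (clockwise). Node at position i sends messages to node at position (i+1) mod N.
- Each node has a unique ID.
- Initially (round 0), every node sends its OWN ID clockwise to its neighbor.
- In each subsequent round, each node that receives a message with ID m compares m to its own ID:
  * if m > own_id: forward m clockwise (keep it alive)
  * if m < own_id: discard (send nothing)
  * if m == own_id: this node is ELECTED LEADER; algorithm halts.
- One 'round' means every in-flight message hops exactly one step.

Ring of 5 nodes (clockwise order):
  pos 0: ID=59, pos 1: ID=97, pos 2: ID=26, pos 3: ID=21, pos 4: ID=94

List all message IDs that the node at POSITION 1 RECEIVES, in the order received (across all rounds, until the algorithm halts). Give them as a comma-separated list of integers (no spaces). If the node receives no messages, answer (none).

Answer: 59,94,97

Derivation:
Round 1: pos1(id97) recv 59: drop; pos2(id26) recv 97: fwd; pos3(id21) recv 26: fwd; pos4(id94) recv 21: drop; pos0(id59) recv 94: fwd
Round 2: pos3(id21) recv 97: fwd; pos4(id94) recv 26: drop; pos1(id97) recv 94: drop
Round 3: pos4(id94) recv 97: fwd
Round 4: pos0(id59) recv 97: fwd
Round 5: pos1(id97) recv 97: ELECTED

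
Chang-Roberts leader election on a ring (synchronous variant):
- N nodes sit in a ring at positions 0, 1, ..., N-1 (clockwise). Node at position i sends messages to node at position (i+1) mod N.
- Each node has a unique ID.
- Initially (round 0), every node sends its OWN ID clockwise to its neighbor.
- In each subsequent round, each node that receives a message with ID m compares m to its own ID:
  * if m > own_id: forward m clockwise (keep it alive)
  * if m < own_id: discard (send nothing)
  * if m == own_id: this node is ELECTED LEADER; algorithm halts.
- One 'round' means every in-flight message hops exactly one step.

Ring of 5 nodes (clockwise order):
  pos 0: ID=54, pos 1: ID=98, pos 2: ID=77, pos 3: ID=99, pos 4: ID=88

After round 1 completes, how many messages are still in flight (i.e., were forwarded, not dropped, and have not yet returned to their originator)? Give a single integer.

Round 1: pos1(id98) recv 54: drop; pos2(id77) recv 98: fwd; pos3(id99) recv 77: drop; pos4(id88) recv 99: fwd; pos0(id54) recv 88: fwd
After round 1: 3 messages still in flight

Answer: 3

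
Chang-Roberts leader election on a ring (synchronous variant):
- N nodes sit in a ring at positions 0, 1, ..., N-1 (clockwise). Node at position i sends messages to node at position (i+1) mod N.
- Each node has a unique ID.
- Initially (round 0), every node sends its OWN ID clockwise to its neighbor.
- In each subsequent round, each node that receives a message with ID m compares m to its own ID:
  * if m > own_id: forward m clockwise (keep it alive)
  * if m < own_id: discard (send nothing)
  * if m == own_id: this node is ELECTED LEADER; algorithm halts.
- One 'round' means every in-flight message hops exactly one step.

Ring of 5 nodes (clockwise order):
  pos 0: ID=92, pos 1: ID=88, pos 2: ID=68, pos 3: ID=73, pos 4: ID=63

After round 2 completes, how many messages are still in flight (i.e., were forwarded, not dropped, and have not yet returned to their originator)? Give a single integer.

Answer: 2

Derivation:
Round 1: pos1(id88) recv 92: fwd; pos2(id68) recv 88: fwd; pos3(id73) recv 68: drop; pos4(id63) recv 73: fwd; pos0(id92) recv 63: drop
Round 2: pos2(id68) recv 92: fwd; pos3(id73) recv 88: fwd; pos0(id92) recv 73: drop
After round 2: 2 messages still in flight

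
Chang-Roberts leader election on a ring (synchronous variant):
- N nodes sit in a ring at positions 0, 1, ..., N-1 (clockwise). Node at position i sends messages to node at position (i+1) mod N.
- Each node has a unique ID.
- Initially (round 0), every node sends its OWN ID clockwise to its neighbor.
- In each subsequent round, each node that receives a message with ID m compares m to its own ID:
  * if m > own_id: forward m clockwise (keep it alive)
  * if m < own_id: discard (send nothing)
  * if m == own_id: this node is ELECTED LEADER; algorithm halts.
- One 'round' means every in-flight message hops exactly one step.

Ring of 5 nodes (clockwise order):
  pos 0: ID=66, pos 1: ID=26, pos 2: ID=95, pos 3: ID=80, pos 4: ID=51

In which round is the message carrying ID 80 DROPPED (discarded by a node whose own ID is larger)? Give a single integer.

Round 1: pos1(id26) recv 66: fwd; pos2(id95) recv 26: drop; pos3(id80) recv 95: fwd; pos4(id51) recv 80: fwd; pos0(id66) recv 51: drop
Round 2: pos2(id95) recv 66: drop; pos4(id51) recv 95: fwd; pos0(id66) recv 80: fwd
Round 3: pos0(id66) recv 95: fwd; pos1(id26) recv 80: fwd
Round 4: pos1(id26) recv 95: fwd; pos2(id95) recv 80: drop
Round 5: pos2(id95) recv 95: ELECTED
Message ID 80 originates at pos 3; dropped at pos 2 in round 4

Answer: 4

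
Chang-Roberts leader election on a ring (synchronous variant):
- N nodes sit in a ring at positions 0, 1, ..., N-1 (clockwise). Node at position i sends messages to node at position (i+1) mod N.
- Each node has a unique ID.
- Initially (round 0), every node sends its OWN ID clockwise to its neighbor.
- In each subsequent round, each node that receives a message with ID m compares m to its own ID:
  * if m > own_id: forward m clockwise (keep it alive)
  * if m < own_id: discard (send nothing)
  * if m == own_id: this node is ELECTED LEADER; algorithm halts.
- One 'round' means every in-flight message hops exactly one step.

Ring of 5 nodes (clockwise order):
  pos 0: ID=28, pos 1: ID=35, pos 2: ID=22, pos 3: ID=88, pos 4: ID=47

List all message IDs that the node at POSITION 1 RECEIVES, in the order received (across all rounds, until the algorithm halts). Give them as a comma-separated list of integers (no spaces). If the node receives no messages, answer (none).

Answer: 28,47,88

Derivation:
Round 1: pos1(id35) recv 28: drop; pos2(id22) recv 35: fwd; pos3(id88) recv 22: drop; pos4(id47) recv 88: fwd; pos0(id28) recv 47: fwd
Round 2: pos3(id88) recv 35: drop; pos0(id28) recv 88: fwd; pos1(id35) recv 47: fwd
Round 3: pos1(id35) recv 88: fwd; pos2(id22) recv 47: fwd
Round 4: pos2(id22) recv 88: fwd; pos3(id88) recv 47: drop
Round 5: pos3(id88) recv 88: ELECTED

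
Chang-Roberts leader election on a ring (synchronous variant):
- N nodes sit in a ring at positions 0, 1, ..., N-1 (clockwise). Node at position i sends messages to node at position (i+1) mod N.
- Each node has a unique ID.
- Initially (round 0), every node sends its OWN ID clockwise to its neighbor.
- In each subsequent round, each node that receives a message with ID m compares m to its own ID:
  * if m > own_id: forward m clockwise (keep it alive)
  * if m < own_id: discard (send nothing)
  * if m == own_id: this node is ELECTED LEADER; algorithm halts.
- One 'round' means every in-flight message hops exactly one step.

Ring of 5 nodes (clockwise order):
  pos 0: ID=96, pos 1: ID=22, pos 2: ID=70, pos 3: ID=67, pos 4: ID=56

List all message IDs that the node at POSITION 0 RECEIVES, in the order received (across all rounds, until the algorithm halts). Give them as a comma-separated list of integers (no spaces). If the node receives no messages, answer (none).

Answer: 56,67,70,96

Derivation:
Round 1: pos1(id22) recv 96: fwd; pos2(id70) recv 22: drop; pos3(id67) recv 70: fwd; pos4(id56) recv 67: fwd; pos0(id96) recv 56: drop
Round 2: pos2(id70) recv 96: fwd; pos4(id56) recv 70: fwd; pos0(id96) recv 67: drop
Round 3: pos3(id67) recv 96: fwd; pos0(id96) recv 70: drop
Round 4: pos4(id56) recv 96: fwd
Round 5: pos0(id96) recv 96: ELECTED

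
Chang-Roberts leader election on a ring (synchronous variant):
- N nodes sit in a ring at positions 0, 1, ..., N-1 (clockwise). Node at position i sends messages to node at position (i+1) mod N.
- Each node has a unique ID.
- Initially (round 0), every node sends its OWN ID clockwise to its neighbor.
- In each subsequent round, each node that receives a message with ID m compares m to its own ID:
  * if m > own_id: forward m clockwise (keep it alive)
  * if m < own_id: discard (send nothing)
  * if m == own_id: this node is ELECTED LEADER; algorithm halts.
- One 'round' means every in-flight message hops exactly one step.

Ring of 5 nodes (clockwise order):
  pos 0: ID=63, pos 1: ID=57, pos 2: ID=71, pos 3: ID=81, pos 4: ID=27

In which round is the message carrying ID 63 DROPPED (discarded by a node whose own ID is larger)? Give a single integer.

Round 1: pos1(id57) recv 63: fwd; pos2(id71) recv 57: drop; pos3(id81) recv 71: drop; pos4(id27) recv 81: fwd; pos0(id63) recv 27: drop
Round 2: pos2(id71) recv 63: drop; pos0(id63) recv 81: fwd
Round 3: pos1(id57) recv 81: fwd
Round 4: pos2(id71) recv 81: fwd
Round 5: pos3(id81) recv 81: ELECTED
Message ID 63 originates at pos 0; dropped at pos 2 in round 2

Answer: 2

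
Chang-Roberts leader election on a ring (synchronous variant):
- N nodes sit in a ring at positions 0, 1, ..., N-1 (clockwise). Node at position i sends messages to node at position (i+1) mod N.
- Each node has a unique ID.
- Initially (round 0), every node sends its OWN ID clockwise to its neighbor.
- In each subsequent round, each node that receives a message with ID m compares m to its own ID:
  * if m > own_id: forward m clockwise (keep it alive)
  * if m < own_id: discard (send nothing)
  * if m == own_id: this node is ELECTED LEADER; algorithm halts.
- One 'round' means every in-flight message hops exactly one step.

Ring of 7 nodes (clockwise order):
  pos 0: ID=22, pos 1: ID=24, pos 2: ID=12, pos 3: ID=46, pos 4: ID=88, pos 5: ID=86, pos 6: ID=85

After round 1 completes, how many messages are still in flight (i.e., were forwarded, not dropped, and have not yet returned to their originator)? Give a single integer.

Answer: 4

Derivation:
Round 1: pos1(id24) recv 22: drop; pos2(id12) recv 24: fwd; pos3(id46) recv 12: drop; pos4(id88) recv 46: drop; pos5(id86) recv 88: fwd; pos6(id85) recv 86: fwd; pos0(id22) recv 85: fwd
After round 1: 4 messages still in flight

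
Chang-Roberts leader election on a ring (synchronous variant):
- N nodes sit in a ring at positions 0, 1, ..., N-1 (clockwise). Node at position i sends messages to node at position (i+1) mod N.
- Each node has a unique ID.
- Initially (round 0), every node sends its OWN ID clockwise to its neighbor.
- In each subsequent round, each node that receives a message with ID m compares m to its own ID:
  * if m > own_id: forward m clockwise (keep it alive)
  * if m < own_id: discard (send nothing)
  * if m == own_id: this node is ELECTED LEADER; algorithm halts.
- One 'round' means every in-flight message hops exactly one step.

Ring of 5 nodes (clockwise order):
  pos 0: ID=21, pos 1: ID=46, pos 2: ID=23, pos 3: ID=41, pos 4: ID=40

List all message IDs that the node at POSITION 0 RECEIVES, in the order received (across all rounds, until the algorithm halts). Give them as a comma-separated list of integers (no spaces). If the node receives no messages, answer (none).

Answer: 40,41,46

Derivation:
Round 1: pos1(id46) recv 21: drop; pos2(id23) recv 46: fwd; pos3(id41) recv 23: drop; pos4(id40) recv 41: fwd; pos0(id21) recv 40: fwd
Round 2: pos3(id41) recv 46: fwd; pos0(id21) recv 41: fwd; pos1(id46) recv 40: drop
Round 3: pos4(id40) recv 46: fwd; pos1(id46) recv 41: drop
Round 4: pos0(id21) recv 46: fwd
Round 5: pos1(id46) recv 46: ELECTED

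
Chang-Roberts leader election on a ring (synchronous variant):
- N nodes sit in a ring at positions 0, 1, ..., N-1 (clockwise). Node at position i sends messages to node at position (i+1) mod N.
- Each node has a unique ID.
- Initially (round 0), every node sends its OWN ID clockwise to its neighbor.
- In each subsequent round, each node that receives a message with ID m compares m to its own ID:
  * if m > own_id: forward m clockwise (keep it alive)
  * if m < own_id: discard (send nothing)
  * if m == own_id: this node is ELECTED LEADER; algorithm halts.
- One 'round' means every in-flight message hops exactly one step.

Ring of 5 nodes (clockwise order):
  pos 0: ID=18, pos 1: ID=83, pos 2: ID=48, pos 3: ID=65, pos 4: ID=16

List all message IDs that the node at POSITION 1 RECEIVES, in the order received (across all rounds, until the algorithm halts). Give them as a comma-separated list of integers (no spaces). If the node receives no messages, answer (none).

Round 1: pos1(id83) recv 18: drop; pos2(id48) recv 83: fwd; pos3(id65) recv 48: drop; pos4(id16) recv 65: fwd; pos0(id18) recv 16: drop
Round 2: pos3(id65) recv 83: fwd; pos0(id18) recv 65: fwd
Round 3: pos4(id16) recv 83: fwd; pos1(id83) recv 65: drop
Round 4: pos0(id18) recv 83: fwd
Round 5: pos1(id83) recv 83: ELECTED

Answer: 18,65,83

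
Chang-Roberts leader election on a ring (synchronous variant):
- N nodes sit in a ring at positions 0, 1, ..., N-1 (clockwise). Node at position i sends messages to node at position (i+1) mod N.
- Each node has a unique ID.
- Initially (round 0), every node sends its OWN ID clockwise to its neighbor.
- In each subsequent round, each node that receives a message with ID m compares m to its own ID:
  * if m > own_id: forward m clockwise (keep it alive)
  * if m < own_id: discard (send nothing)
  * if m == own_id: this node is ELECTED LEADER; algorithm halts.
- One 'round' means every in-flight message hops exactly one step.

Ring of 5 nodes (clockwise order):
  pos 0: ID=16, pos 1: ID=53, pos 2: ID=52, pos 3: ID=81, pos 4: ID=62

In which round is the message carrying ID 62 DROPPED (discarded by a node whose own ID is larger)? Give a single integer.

Round 1: pos1(id53) recv 16: drop; pos2(id52) recv 53: fwd; pos3(id81) recv 52: drop; pos4(id62) recv 81: fwd; pos0(id16) recv 62: fwd
Round 2: pos3(id81) recv 53: drop; pos0(id16) recv 81: fwd; pos1(id53) recv 62: fwd
Round 3: pos1(id53) recv 81: fwd; pos2(id52) recv 62: fwd
Round 4: pos2(id52) recv 81: fwd; pos3(id81) recv 62: drop
Round 5: pos3(id81) recv 81: ELECTED
Message ID 62 originates at pos 4; dropped at pos 3 in round 4

Answer: 4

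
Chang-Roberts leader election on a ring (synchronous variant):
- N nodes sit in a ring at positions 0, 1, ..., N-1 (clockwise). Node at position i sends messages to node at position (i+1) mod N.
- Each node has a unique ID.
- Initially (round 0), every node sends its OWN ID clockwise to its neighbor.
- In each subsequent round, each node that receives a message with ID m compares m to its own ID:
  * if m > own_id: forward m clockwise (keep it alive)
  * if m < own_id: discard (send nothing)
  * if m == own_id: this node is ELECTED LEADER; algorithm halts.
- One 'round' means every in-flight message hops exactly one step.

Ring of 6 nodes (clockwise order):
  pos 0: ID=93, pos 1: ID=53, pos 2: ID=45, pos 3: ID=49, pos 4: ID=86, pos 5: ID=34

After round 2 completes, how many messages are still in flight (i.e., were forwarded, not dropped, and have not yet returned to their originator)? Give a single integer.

Round 1: pos1(id53) recv 93: fwd; pos2(id45) recv 53: fwd; pos3(id49) recv 45: drop; pos4(id86) recv 49: drop; pos5(id34) recv 86: fwd; pos0(id93) recv 34: drop
Round 2: pos2(id45) recv 93: fwd; pos3(id49) recv 53: fwd; pos0(id93) recv 86: drop
After round 2: 2 messages still in flight

Answer: 2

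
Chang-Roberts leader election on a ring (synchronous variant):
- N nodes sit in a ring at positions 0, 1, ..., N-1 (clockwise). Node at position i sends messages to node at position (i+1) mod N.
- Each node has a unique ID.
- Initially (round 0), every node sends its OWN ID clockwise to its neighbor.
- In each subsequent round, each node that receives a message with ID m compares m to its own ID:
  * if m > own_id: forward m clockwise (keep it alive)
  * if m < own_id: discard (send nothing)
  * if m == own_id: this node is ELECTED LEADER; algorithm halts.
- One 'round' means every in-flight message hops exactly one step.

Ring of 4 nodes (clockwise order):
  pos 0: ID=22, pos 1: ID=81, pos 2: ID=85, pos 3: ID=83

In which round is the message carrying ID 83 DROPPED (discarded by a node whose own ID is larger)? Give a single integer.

Answer: 3

Derivation:
Round 1: pos1(id81) recv 22: drop; pos2(id85) recv 81: drop; pos3(id83) recv 85: fwd; pos0(id22) recv 83: fwd
Round 2: pos0(id22) recv 85: fwd; pos1(id81) recv 83: fwd
Round 3: pos1(id81) recv 85: fwd; pos2(id85) recv 83: drop
Round 4: pos2(id85) recv 85: ELECTED
Message ID 83 originates at pos 3; dropped at pos 2 in round 3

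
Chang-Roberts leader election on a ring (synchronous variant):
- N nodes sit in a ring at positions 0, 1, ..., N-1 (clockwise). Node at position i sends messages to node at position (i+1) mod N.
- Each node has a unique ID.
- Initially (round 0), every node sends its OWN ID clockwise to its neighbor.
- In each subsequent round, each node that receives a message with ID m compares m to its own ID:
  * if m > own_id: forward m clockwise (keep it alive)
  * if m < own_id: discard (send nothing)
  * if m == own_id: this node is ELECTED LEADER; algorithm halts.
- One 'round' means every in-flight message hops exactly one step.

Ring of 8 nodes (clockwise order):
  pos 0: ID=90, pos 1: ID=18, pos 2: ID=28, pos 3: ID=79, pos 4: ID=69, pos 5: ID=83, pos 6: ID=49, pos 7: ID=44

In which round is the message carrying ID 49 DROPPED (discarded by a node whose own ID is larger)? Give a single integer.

Round 1: pos1(id18) recv 90: fwd; pos2(id28) recv 18: drop; pos3(id79) recv 28: drop; pos4(id69) recv 79: fwd; pos5(id83) recv 69: drop; pos6(id49) recv 83: fwd; pos7(id44) recv 49: fwd; pos0(id90) recv 44: drop
Round 2: pos2(id28) recv 90: fwd; pos5(id83) recv 79: drop; pos7(id44) recv 83: fwd; pos0(id90) recv 49: drop
Round 3: pos3(id79) recv 90: fwd; pos0(id90) recv 83: drop
Round 4: pos4(id69) recv 90: fwd
Round 5: pos5(id83) recv 90: fwd
Round 6: pos6(id49) recv 90: fwd
Round 7: pos7(id44) recv 90: fwd
Round 8: pos0(id90) recv 90: ELECTED
Message ID 49 originates at pos 6; dropped at pos 0 in round 2

Answer: 2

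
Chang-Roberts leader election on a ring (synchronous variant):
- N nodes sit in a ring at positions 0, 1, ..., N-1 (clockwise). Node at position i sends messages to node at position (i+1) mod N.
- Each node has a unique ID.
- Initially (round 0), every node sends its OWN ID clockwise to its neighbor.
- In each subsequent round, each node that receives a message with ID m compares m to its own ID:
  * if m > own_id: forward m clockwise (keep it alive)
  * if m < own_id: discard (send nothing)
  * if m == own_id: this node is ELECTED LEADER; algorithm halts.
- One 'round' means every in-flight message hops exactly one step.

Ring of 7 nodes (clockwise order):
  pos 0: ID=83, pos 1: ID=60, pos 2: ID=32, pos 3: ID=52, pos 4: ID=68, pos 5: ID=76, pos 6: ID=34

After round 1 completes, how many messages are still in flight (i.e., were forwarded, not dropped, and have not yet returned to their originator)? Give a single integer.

Answer: 3

Derivation:
Round 1: pos1(id60) recv 83: fwd; pos2(id32) recv 60: fwd; pos3(id52) recv 32: drop; pos4(id68) recv 52: drop; pos5(id76) recv 68: drop; pos6(id34) recv 76: fwd; pos0(id83) recv 34: drop
After round 1: 3 messages still in flight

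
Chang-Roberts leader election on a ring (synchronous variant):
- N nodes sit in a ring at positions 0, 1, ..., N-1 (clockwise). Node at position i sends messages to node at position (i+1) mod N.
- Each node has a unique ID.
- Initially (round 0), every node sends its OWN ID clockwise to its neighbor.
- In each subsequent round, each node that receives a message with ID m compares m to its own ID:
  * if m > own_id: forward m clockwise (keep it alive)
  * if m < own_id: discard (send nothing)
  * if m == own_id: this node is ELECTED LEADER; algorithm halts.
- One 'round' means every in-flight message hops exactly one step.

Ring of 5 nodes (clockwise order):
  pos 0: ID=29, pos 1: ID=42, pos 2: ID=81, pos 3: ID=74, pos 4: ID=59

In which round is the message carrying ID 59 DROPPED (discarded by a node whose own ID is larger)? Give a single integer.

Answer: 3

Derivation:
Round 1: pos1(id42) recv 29: drop; pos2(id81) recv 42: drop; pos3(id74) recv 81: fwd; pos4(id59) recv 74: fwd; pos0(id29) recv 59: fwd
Round 2: pos4(id59) recv 81: fwd; pos0(id29) recv 74: fwd; pos1(id42) recv 59: fwd
Round 3: pos0(id29) recv 81: fwd; pos1(id42) recv 74: fwd; pos2(id81) recv 59: drop
Round 4: pos1(id42) recv 81: fwd; pos2(id81) recv 74: drop
Round 5: pos2(id81) recv 81: ELECTED
Message ID 59 originates at pos 4; dropped at pos 2 in round 3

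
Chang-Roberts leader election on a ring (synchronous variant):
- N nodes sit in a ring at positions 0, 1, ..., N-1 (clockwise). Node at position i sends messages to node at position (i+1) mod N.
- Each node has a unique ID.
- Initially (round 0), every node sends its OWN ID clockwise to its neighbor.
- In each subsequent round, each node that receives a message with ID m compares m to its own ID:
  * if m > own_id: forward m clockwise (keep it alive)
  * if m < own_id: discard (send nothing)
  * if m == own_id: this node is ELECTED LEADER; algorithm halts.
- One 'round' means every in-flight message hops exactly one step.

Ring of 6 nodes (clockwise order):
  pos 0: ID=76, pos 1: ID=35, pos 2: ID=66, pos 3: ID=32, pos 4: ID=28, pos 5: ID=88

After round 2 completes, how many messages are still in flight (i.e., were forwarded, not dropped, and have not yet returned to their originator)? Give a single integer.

Answer: 3

Derivation:
Round 1: pos1(id35) recv 76: fwd; pos2(id66) recv 35: drop; pos3(id32) recv 66: fwd; pos4(id28) recv 32: fwd; pos5(id88) recv 28: drop; pos0(id76) recv 88: fwd
Round 2: pos2(id66) recv 76: fwd; pos4(id28) recv 66: fwd; pos5(id88) recv 32: drop; pos1(id35) recv 88: fwd
After round 2: 3 messages still in flight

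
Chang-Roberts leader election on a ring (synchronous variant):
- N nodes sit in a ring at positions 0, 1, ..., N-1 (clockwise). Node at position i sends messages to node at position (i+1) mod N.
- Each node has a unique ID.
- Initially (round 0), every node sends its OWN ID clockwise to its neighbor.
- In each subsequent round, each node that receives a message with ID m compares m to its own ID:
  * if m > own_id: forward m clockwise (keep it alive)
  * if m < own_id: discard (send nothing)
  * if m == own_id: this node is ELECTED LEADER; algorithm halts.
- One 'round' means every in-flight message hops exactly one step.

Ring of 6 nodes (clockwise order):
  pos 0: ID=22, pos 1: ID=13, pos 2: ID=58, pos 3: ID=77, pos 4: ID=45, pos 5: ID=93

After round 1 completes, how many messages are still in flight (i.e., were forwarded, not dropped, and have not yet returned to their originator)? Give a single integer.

Round 1: pos1(id13) recv 22: fwd; pos2(id58) recv 13: drop; pos3(id77) recv 58: drop; pos4(id45) recv 77: fwd; pos5(id93) recv 45: drop; pos0(id22) recv 93: fwd
After round 1: 3 messages still in flight

Answer: 3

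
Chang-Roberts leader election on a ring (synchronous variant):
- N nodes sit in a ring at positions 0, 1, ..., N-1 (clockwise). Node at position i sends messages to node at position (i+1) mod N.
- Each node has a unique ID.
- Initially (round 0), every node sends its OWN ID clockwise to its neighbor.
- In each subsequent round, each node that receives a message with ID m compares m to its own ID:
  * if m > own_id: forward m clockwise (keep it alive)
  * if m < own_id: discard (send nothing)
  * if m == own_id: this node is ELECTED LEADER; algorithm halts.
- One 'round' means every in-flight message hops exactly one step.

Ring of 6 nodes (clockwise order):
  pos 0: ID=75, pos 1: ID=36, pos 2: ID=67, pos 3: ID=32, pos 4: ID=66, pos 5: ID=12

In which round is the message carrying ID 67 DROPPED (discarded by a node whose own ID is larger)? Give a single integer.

Round 1: pos1(id36) recv 75: fwd; pos2(id67) recv 36: drop; pos3(id32) recv 67: fwd; pos4(id66) recv 32: drop; pos5(id12) recv 66: fwd; pos0(id75) recv 12: drop
Round 2: pos2(id67) recv 75: fwd; pos4(id66) recv 67: fwd; pos0(id75) recv 66: drop
Round 3: pos3(id32) recv 75: fwd; pos5(id12) recv 67: fwd
Round 4: pos4(id66) recv 75: fwd; pos0(id75) recv 67: drop
Round 5: pos5(id12) recv 75: fwd
Round 6: pos0(id75) recv 75: ELECTED
Message ID 67 originates at pos 2; dropped at pos 0 in round 4

Answer: 4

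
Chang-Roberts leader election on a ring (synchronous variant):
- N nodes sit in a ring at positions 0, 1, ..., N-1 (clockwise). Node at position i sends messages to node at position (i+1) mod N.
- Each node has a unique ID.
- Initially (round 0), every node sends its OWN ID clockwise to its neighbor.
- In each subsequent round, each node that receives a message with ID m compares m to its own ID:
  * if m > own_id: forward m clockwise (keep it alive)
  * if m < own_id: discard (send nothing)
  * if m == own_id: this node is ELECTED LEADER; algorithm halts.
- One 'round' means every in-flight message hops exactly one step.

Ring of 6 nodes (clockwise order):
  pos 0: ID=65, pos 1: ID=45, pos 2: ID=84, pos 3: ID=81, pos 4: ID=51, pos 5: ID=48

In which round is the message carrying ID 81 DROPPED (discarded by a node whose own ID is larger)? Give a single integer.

Round 1: pos1(id45) recv 65: fwd; pos2(id84) recv 45: drop; pos3(id81) recv 84: fwd; pos4(id51) recv 81: fwd; pos5(id48) recv 51: fwd; pos0(id65) recv 48: drop
Round 2: pos2(id84) recv 65: drop; pos4(id51) recv 84: fwd; pos5(id48) recv 81: fwd; pos0(id65) recv 51: drop
Round 3: pos5(id48) recv 84: fwd; pos0(id65) recv 81: fwd
Round 4: pos0(id65) recv 84: fwd; pos1(id45) recv 81: fwd
Round 5: pos1(id45) recv 84: fwd; pos2(id84) recv 81: drop
Round 6: pos2(id84) recv 84: ELECTED
Message ID 81 originates at pos 3; dropped at pos 2 in round 5

Answer: 5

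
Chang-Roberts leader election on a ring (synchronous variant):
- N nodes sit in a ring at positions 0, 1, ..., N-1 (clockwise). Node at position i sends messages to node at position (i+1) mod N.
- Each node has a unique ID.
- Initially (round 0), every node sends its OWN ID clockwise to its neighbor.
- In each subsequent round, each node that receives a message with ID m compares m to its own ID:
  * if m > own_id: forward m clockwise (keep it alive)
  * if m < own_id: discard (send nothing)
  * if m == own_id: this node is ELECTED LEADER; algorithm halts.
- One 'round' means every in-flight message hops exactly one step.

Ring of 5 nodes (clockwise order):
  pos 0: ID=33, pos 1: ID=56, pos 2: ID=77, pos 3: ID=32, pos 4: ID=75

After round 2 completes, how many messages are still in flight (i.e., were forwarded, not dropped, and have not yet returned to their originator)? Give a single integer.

Round 1: pos1(id56) recv 33: drop; pos2(id77) recv 56: drop; pos3(id32) recv 77: fwd; pos4(id75) recv 32: drop; pos0(id33) recv 75: fwd
Round 2: pos4(id75) recv 77: fwd; pos1(id56) recv 75: fwd
After round 2: 2 messages still in flight

Answer: 2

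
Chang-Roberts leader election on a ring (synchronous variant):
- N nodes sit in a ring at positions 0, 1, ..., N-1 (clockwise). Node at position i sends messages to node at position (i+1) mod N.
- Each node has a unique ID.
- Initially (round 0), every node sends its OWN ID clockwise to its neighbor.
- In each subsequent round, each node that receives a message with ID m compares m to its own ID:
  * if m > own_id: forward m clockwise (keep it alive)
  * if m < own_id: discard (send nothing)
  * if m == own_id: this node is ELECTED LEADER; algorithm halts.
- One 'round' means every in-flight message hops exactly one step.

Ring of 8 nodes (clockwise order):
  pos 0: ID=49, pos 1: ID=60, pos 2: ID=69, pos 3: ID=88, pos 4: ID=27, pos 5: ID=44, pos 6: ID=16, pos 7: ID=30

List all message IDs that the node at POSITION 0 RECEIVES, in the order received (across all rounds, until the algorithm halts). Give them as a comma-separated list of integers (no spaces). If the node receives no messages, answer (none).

Round 1: pos1(id60) recv 49: drop; pos2(id69) recv 60: drop; pos3(id88) recv 69: drop; pos4(id27) recv 88: fwd; pos5(id44) recv 27: drop; pos6(id16) recv 44: fwd; pos7(id30) recv 16: drop; pos0(id49) recv 30: drop
Round 2: pos5(id44) recv 88: fwd; pos7(id30) recv 44: fwd
Round 3: pos6(id16) recv 88: fwd; pos0(id49) recv 44: drop
Round 4: pos7(id30) recv 88: fwd
Round 5: pos0(id49) recv 88: fwd
Round 6: pos1(id60) recv 88: fwd
Round 7: pos2(id69) recv 88: fwd
Round 8: pos3(id88) recv 88: ELECTED

Answer: 30,44,88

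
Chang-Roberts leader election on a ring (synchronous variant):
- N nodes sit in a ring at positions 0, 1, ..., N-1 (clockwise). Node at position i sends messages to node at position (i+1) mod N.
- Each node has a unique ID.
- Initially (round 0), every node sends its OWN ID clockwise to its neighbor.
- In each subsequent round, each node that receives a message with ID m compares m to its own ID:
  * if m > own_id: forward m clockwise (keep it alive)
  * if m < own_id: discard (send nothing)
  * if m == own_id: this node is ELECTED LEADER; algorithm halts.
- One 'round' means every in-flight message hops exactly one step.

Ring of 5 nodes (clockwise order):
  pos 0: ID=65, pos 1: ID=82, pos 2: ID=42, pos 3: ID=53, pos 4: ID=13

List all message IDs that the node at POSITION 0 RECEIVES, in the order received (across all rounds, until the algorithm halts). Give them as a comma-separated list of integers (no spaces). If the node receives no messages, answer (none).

Round 1: pos1(id82) recv 65: drop; pos2(id42) recv 82: fwd; pos3(id53) recv 42: drop; pos4(id13) recv 53: fwd; pos0(id65) recv 13: drop
Round 2: pos3(id53) recv 82: fwd; pos0(id65) recv 53: drop
Round 3: pos4(id13) recv 82: fwd
Round 4: pos0(id65) recv 82: fwd
Round 5: pos1(id82) recv 82: ELECTED

Answer: 13,53,82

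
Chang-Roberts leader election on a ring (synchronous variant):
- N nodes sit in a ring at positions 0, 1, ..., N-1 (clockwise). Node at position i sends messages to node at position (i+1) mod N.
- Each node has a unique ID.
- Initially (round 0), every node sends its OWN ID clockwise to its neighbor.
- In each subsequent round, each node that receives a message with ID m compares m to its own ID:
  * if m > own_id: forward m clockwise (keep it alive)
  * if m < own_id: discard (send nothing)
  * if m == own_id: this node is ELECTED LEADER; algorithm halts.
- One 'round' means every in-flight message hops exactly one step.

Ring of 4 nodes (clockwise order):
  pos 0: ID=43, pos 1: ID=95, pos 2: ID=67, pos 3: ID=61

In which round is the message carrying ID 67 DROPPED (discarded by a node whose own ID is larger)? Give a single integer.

Round 1: pos1(id95) recv 43: drop; pos2(id67) recv 95: fwd; pos3(id61) recv 67: fwd; pos0(id43) recv 61: fwd
Round 2: pos3(id61) recv 95: fwd; pos0(id43) recv 67: fwd; pos1(id95) recv 61: drop
Round 3: pos0(id43) recv 95: fwd; pos1(id95) recv 67: drop
Round 4: pos1(id95) recv 95: ELECTED
Message ID 67 originates at pos 2; dropped at pos 1 in round 3

Answer: 3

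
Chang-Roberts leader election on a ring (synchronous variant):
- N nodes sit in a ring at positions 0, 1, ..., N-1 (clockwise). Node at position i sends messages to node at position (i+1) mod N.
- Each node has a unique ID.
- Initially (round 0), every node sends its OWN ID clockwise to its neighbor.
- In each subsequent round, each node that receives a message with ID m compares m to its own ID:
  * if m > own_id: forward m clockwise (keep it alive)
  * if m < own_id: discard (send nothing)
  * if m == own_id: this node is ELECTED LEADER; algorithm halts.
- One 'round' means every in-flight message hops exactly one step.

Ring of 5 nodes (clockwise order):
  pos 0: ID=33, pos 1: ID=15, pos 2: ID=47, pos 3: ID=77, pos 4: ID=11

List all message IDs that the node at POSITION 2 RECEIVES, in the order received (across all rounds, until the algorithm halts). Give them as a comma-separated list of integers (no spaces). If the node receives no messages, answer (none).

Round 1: pos1(id15) recv 33: fwd; pos2(id47) recv 15: drop; pos3(id77) recv 47: drop; pos4(id11) recv 77: fwd; pos0(id33) recv 11: drop
Round 2: pos2(id47) recv 33: drop; pos0(id33) recv 77: fwd
Round 3: pos1(id15) recv 77: fwd
Round 4: pos2(id47) recv 77: fwd
Round 5: pos3(id77) recv 77: ELECTED

Answer: 15,33,77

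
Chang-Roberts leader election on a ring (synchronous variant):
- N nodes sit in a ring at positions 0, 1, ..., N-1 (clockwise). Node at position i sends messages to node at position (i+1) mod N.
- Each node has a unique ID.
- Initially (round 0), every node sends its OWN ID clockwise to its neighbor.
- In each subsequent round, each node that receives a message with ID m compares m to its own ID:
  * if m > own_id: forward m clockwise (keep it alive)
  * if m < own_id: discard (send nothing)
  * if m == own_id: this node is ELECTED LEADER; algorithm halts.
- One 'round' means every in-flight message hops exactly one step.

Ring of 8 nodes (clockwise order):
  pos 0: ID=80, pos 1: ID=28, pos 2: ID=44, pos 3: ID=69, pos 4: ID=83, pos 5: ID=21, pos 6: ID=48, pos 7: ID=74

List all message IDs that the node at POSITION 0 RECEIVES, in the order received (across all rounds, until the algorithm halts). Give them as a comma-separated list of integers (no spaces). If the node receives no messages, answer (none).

Answer: 74,83

Derivation:
Round 1: pos1(id28) recv 80: fwd; pos2(id44) recv 28: drop; pos3(id69) recv 44: drop; pos4(id83) recv 69: drop; pos5(id21) recv 83: fwd; pos6(id48) recv 21: drop; pos7(id74) recv 48: drop; pos0(id80) recv 74: drop
Round 2: pos2(id44) recv 80: fwd; pos6(id48) recv 83: fwd
Round 3: pos3(id69) recv 80: fwd; pos7(id74) recv 83: fwd
Round 4: pos4(id83) recv 80: drop; pos0(id80) recv 83: fwd
Round 5: pos1(id28) recv 83: fwd
Round 6: pos2(id44) recv 83: fwd
Round 7: pos3(id69) recv 83: fwd
Round 8: pos4(id83) recv 83: ELECTED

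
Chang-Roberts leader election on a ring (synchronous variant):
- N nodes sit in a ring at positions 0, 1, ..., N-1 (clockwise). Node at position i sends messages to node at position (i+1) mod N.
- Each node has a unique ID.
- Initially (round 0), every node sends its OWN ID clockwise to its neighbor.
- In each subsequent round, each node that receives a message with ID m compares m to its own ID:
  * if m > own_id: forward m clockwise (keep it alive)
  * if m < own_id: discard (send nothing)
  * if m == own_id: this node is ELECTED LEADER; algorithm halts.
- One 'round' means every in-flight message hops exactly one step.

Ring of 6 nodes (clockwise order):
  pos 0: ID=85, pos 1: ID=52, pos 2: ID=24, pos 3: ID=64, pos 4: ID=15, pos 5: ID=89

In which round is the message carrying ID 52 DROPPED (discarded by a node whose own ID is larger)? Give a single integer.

Answer: 2

Derivation:
Round 1: pos1(id52) recv 85: fwd; pos2(id24) recv 52: fwd; pos3(id64) recv 24: drop; pos4(id15) recv 64: fwd; pos5(id89) recv 15: drop; pos0(id85) recv 89: fwd
Round 2: pos2(id24) recv 85: fwd; pos3(id64) recv 52: drop; pos5(id89) recv 64: drop; pos1(id52) recv 89: fwd
Round 3: pos3(id64) recv 85: fwd; pos2(id24) recv 89: fwd
Round 4: pos4(id15) recv 85: fwd; pos3(id64) recv 89: fwd
Round 5: pos5(id89) recv 85: drop; pos4(id15) recv 89: fwd
Round 6: pos5(id89) recv 89: ELECTED
Message ID 52 originates at pos 1; dropped at pos 3 in round 2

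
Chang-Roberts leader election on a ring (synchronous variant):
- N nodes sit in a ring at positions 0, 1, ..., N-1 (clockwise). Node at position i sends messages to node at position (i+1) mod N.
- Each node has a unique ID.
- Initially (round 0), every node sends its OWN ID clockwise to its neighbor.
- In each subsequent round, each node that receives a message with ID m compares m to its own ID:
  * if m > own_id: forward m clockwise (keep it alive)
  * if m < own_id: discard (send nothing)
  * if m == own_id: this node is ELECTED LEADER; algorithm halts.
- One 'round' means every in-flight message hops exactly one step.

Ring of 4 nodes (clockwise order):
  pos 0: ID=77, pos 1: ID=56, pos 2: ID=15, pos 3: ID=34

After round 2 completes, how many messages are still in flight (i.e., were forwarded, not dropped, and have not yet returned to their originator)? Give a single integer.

Answer: 2

Derivation:
Round 1: pos1(id56) recv 77: fwd; pos2(id15) recv 56: fwd; pos3(id34) recv 15: drop; pos0(id77) recv 34: drop
Round 2: pos2(id15) recv 77: fwd; pos3(id34) recv 56: fwd
After round 2: 2 messages still in flight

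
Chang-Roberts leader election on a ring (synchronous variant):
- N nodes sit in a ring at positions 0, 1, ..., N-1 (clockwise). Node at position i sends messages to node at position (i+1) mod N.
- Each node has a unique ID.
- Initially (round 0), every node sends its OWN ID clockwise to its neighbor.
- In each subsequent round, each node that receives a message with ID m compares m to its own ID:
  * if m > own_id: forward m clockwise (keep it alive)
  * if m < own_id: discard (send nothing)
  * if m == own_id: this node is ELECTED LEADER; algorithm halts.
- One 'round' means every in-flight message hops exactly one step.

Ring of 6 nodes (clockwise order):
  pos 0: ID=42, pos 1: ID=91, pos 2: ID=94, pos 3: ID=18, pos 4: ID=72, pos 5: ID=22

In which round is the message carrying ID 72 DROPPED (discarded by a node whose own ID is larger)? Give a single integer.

Round 1: pos1(id91) recv 42: drop; pos2(id94) recv 91: drop; pos3(id18) recv 94: fwd; pos4(id72) recv 18: drop; pos5(id22) recv 72: fwd; pos0(id42) recv 22: drop
Round 2: pos4(id72) recv 94: fwd; pos0(id42) recv 72: fwd
Round 3: pos5(id22) recv 94: fwd; pos1(id91) recv 72: drop
Round 4: pos0(id42) recv 94: fwd
Round 5: pos1(id91) recv 94: fwd
Round 6: pos2(id94) recv 94: ELECTED
Message ID 72 originates at pos 4; dropped at pos 1 in round 3

Answer: 3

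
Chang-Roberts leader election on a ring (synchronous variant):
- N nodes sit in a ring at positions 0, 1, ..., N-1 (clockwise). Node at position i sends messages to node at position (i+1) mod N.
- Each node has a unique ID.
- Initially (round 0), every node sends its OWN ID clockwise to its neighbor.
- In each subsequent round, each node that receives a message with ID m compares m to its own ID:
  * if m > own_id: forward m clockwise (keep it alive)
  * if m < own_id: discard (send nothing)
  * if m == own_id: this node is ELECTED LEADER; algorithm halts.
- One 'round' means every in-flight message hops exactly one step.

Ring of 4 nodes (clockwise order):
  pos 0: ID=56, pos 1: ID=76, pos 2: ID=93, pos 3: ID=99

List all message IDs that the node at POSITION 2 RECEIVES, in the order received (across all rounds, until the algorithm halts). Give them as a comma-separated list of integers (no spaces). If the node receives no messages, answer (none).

Round 1: pos1(id76) recv 56: drop; pos2(id93) recv 76: drop; pos3(id99) recv 93: drop; pos0(id56) recv 99: fwd
Round 2: pos1(id76) recv 99: fwd
Round 3: pos2(id93) recv 99: fwd
Round 4: pos3(id99) recv 99: ELECTED

Answer: 76,99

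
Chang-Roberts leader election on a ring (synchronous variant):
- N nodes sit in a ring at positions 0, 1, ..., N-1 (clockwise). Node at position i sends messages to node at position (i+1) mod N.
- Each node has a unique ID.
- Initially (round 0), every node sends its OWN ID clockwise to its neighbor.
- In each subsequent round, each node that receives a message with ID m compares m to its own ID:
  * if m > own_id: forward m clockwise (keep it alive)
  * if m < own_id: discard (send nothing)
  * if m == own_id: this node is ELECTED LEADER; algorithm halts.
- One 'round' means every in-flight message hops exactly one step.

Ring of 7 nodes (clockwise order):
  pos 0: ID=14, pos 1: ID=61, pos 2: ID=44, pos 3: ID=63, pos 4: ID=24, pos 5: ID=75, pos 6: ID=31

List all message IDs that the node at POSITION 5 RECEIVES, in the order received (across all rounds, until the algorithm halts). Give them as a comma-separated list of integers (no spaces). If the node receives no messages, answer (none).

Answer: 24,63,75

Derivation:
Round 1: pos1(id61) recv 14: drop; pos2(id44) recv 61: fwd; pos3(id63) recv 44: drop; pos4(id24) recv 63: fwd; pos5(id75) recv 24: drop; pos6(id31) recv 75: fwd; pos0(id14) recv 31: fwd
Round 2: pos3(id63) recv 61: drop; pos5(id75) recv 63: drop; pos0(id14) recv 75: fwd; pos1(id61) recv 31: drop
Round 3: pos1(id61) recv 75: fwd
Round 4: pos2(id44) recv 75: fwd
Round 5: pos3(id63) recv 75: fwd
Round 6: pos4(id24) recv 75: fwd
Round 7: pos5(id75) recv 75: ELECTED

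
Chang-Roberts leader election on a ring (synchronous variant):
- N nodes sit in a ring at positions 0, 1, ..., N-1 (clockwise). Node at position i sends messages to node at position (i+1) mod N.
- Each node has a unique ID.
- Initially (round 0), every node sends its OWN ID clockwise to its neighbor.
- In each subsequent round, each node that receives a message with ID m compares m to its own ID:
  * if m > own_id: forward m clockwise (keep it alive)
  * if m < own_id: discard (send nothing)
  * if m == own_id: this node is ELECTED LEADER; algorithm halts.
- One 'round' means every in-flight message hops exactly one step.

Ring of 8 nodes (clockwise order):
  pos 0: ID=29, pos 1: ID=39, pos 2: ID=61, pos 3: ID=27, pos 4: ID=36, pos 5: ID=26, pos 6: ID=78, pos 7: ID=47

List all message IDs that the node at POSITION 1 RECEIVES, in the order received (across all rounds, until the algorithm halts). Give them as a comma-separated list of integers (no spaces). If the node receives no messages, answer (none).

Round 1: pos1(id39) recv 29: drop; pos2(id61) recv 39: drop; pos3(id27) recv 61: fwd; pos4(id36) recv 27: drop; pos5(id26) recv 36: fwd; pos6(id78) recv 26: drop; pos7(id47) recv 78: fwd; pos0(id29) recv 47: fwd
Round 2: pos4(id36) recv 61: fwd; pos6(id78) recv 36: drop; pos0(id29) recv 78: fwd; pos1(id39) recv 47: fwd
Round 3: pos5(id26) recv 61: fwd; pos1(id39) recv 78: fwd; pos2(id61) recv 47: drop
Round 4: pos6(id78) recv 61: drop; pos2(id61) recv 78: fwd
Round 5: pos3(id27) recv 78: fwd
Round 6: pos4(id36) recv 78: fwd
Round 7: pos5(id26) recv 78: fwd
Round 8: pos6(id78) recv 78: ELECTED

Answer: 29,47,78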